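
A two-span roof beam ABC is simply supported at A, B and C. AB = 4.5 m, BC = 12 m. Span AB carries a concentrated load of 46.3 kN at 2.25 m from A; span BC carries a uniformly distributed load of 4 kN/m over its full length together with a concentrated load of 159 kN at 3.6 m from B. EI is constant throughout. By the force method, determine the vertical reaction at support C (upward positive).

Insert a hinge at B; M_B is the redundant, and each span becomes simply supported.
End slopes at the hinge B, treating each span as simply supported:
  span AB: point load 46.3 at a = 2.25: Pab(L + a)/(6LEI) = 58.6/EI
  span BC: UDL 4: wL³/(24EI) = 288/EI
  span BC: point load 159 at a = 3.6: Pab(L + b)/(6LEI) = 1362/EI
  relative rotation θ_0 = (58.6 + 1650)/EI = 1709/EI
A unit hogging moment at B produces rotation L₁/(3EI) + L₂/(3EI) = 5.5/EI.
Compatibility: M_B·(L₁+L₂)/(3EI) = θ_0, giving M_B = 310.7 kN·m (hogging).
Span BC, ΣM about C: R_B^{BC}·12 = 1624 + 310.7, so R_B^{BC} = 161.2 kN and R_C = 207 − 161.2 = 45.81 kN.

R_C = 45.81 kN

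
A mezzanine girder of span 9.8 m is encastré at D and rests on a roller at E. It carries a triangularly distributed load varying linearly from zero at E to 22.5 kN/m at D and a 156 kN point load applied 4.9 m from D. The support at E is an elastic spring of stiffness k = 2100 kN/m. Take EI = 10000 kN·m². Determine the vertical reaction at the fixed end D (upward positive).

R_D = 196.5 kN

Take the reaction at E as the redundant and release it; the primary structure is a cantilever fixed at D.
Deflection at E on the released cantilever, summing each load's contribution:
  triangular load, peak 22.5 at the fixed end: w₀L⁴/(30EI) = 6918/EI
  point load 156 at a = 4.9: Pa²(3L − a)/(6EI) = 15294/EI
  δ_0 = 22212/EI
Tip deflection under a unit load at E: L³/(3EI) = 313.7/EI.
With EI = 10000 kN·m²: δ_0 = 2.2212 m and δ_{EE} = 0.031373 m/kN.
Compatibility — the spring shortens by R_E/k under the reaction it provides: δ_0 − R_E·δ_{EE} = R_E/k. With 1/k = 0.000476 m/kN, R_E = δ_0 / (δ_{EE} + 1/k) = 2.2212 / (0.031373 + 0.000476) = 69.74 kN.
Vertical equilibrium: R_D = ΣP − R_E = 266.2 − 69.74 = 196.5 kN.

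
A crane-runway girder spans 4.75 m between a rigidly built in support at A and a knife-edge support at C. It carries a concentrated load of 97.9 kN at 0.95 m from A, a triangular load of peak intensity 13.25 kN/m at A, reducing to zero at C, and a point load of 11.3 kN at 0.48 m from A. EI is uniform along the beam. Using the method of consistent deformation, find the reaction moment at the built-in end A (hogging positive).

Remove the prop at C; the released (primary) structure is a cantilever built in at A.
Primary-structure tip deflection at C by superposition:
  point load 97.9 at a = 0.95: Pa²(3L − a)/(6EI) = 195.9/EI
  triangular load, peak 13.25 at the fixed end: w₀L⁴/(30EI) = 224.8/EI
  point load 11.3 at a = 0.48: Pa²(3L − a)/(6EI) = 5.975/EI
  δ_0 = 426.7/EI
Flexibility coefficient — unit upward force at C: δ_{CC} = L³/(3EI) = 35.72/EI.
Compatibility at C: δ_0 − R_C·δ_{CC} = 0, so R_C = 426.7/35.72 = 11.94 kN.
Moment equilibrium about A: M_A = Σ(load moments about A) − R_C·L = 148.3 − 11.94×4.75 = 91.52 kN·m.

M_A = 91.52 kN·m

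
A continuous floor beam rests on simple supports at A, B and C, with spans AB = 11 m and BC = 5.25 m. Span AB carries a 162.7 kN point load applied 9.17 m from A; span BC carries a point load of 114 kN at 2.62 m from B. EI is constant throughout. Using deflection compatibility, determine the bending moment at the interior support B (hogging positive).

Take M_B as the redundant. Released structure: two simple spans AB and BC with a hinge at B.
Discontinuity in slope at B on the released structure — sum the simple-span end rotations:
  span AB: point load 162.7 at a = 9.17: Pab(L + a)/(6LEI) = 834.4/EI
  span BC: point load 114 at a = 2.62: Pab(L + b)/(6LEI) = 196.5/EI
  relative rotation θ_0 = (834.4 + 196.5)/EI = 1031/EI
A unit hogging moment at B produces rotation L₁/(3EI) + L₂/(3EI) = 5.417/EI.
Slope continuity at B: θ_0 = M_B·5.417/EI, so M_B = 1031/5.417 = 190.3 kN·m (hogging).

M_B = 190.3 kN·m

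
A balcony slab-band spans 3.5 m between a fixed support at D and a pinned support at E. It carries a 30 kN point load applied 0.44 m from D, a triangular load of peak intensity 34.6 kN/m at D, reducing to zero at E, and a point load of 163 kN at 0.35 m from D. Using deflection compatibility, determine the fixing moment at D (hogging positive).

M_D = 87.85 kN·m

Take the reaction at E as the redundant and release it; the primary structure is a cantilever fixed at D.
Deflection at E on the released cantilever, summing each load's contribution:
  point load 30 at a = 0.44: Pa²(3L − a)/(6EI) = 9.738/EI
  triangular load, peak 34.6 at the fixed end: w₀L⁴/(30EI) = 173.1/EI
  point load 163 at a = 0.35: Pa²(3L − a)/(6EI) = 33.78/EI
  δ_0 = 216.6/EI
Tip deflection under a unit load at E: L³/(3EI) = 14.29/EI.
Compatibility at E: δ_0 − R_E·δ_{EE} = 0, so R_E = 216.6/14.29 = 15.15 kN.
Moment equilibrium about D: M_D = Σ(load moments about D) − R_E·L = 140.9 − 15.15×3.5 = 87.85 kN·m.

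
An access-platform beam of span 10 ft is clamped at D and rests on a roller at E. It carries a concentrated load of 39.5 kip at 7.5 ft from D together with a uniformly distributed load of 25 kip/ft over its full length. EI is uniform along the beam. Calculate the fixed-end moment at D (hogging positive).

Release the roller at E. Primary structure: cantilever fixed at D.
Free-end deflection of the primary structure under the applied loading (downward +):
  point load 39.5 at a = 7.5: Pa²(3L − a)/(6EI) = 8332/EI
  UDL 25: wL⁴/(8EI) = 31250/EI
  δ_0 = 39582/EI
Tip deflection under a unit load at E: L³/(3EI) = 333.3/EI.
Compatibility at E: δ_0 − R_E·δ_{EE} = 0, so R_E = 39582/333.3 = 118.7 kip.
Moment equilibrium about D: M_D = Σ(load moments about D) − R_E·L = 1546 − 118.7×10 = 358.8 kip·ft.

M_D = 358.8 kip·ft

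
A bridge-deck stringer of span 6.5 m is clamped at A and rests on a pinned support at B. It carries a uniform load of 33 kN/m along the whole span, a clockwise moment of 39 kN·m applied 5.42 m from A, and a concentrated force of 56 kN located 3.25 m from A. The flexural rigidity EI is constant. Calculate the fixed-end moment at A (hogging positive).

M_A = 224.6 kN·m

Release the roller at B. Primary structure: cantilever fixed at A.
Primary-structure tip deflection at B by superposition:
  UDL 33: wL⁴/(8EI) = 7363/EI
  clockwise couple 39 at a = 5.42: M₀a(2L − a)/(2EI) = 801.1/EI
  point load 56 at a = 3.25: Pa²(3L − a)/(6EI) = 1602/EI
  δ_0 = 9766/EI
Tip deflection under a unit load at B: L³/(3EI) = 91.54/EI.
The prop prevents deflection at B: R_B = δ_0/δ_{BB} = 9766/91.54 = 106.7 kN.
Moment equilibrium about A: M_A = Σ(load moments about A) − R_B·L = 918.1 − 106.7×6.5 = 224.6 kN·m.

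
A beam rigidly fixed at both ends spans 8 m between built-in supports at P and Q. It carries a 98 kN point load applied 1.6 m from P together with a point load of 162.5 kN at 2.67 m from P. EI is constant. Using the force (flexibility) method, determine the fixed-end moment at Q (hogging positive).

M_Q = 121.6 kN·m

Take the two fixed-end moments M_P, M_Q as redundants; the released structure is the simple span PQ.
Simple-span end rotations at P and Q under the given loads:
  at P: point load 98 at a = 1.6: Pab(L + b)/(6LEI) = 301.1/EI
  at Q: point load 98 at a = 1.6: Pab(L + a)/(6LEI) = 200.7/EI
  at P: point load 162.5 at a = 2.67: Pab(L + b)/(6LEI) = 642.2/EI
  at Q: point load 162.5 at a = 2.67: Pab(L + a)/(6LEI) = 514.1/EI
  θ_P0 = 943.3/EI,  θ_Q0 = 714.8/EI
Flexibility coefficients: a unit moment at one end gives L/(3EI) there and L/(6EI) at the far end, so f₁₁ = f₂₂ = 2.667/EI and f₁₂ = f₂₁ = 1.333/EI.
Compatibility — zero rotation at each built-in end:
  2.667 M_P + 1.333 M_Q = 943.3
  1.333 M_P + 2.667 M_Q = 714.8
Solving the pair gives M_P = 292.9 kN·m and M_Q = 121.6 kN·m (hogging).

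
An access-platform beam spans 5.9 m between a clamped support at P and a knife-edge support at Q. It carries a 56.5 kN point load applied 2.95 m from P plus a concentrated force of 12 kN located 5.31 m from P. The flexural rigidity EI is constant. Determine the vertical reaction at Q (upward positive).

Take the reaction at Q as the redundant and release it; the primary structure is a cantilever fixed at P.
Downward deflection at the released point Q due to the loads:
  point load 56.5 at a = 2.95: Pa²(3L − a)/(6EI) = 1209/EI
  point load 12 at a = 5.31: Pa²(3L − a)/(6EI) = 698.7/EI
  δ_0 = 1907/EI
Tip deflection under a unit load at Q: L³/(3EI) = 68.46/EI.
The prop prevents deflection at Q: R_Q = δ_0/δ_{QQ} = 1907/68.46 = 27.86 kN.

R_Q = 27.86 kN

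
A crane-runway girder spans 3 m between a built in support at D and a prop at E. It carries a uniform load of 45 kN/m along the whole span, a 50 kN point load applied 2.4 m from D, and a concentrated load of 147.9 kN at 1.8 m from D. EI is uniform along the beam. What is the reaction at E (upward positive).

Take the reaction at E as the redundant and release it; the primary structure is a cantilever fixed at D.
Downward deflection at the released point E due to the loads:
  UDL 45: wL⁴/(8EI) = 455.6/EI
  point load 50 at a = 2.4: Pa²(3L − a)/(6EI) = 316.8/EI
  point load 147.9 at a = 1.8: Pa²(3L − a)/(6EI) = 575/EI
  δ_0 = 1347/EI
Tip deflection under a unit load at E: L³/(3EI) = 9/EI.
The prop prevents deflection at E: R_E = δ_0/δ_{EE} = 1347/9 = 149.7 kN.

R_E = 149.7 kN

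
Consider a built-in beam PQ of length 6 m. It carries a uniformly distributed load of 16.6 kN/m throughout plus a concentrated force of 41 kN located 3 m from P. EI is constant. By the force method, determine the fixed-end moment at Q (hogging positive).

Release both end moments; the primary structure is a simply-supported span PQ with redundants M_P and M_Q.
End rotations of the released simple span under the applied load (×1/EI):
  at P: UDL 16.6: wL³/(24EI) = 149.4/EI
  at Q: UDL 16.6: wL³/(24EI) = 149.4/EI
  at P: point load 41 at a = 3: Pab(L + b)/(6LEI) = 92.25/EI
  at Q: point load 41 at a = 3: Pab(L + a)/(6LEI) = 92.25/EI
  θ_P0 = 241.7/EI,  θ_Q0 = 241.7/EI
Flexibility coefficients: a unit moment at one end gives L/(3EI) there and L/(6EI) at the far end, so f₁₁ = f₂₂ = 2/EI and f₁₂ = f₂₁ = 1/EI.
Compatibility — zero rotation at each built-in end:
  2 M_P + 1 M_Q = 241.7
  1 M_P + 2 M_Q = 241.7
Solving the pair gives M_P = 80.55 kN·m and M_Q = 80.55 kN·m (hogging).

M_Q = 80.55 kN·m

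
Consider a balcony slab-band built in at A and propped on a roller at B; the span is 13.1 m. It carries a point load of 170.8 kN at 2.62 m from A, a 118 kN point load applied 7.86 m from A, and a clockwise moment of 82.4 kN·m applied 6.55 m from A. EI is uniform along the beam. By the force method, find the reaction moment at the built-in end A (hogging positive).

M_A = 571.6 kN·m

Remove the prop at B; the released (primary) structure is a cantilever built in at A.
Deflection at B on the released cantilever, summing each load's contribution:
  point load 170.8 at a = 2.62: Pa²(3L − a)/(6EI) = 7168/EI
  point load 118 at a = 7.86: Pa²(3L − a)/(6EI) = 38200/EI
  clockwise couple 82.4 at a = 6.55: M₀a(2L − a)/(2EI) = 5303/EI
  δ_0 = 50670/EI
Tip deflection under a unit load at B: L³/(3EI) = 749.4/EI.
The prop prevents deflection at B: R_B = δ_0/δ_{BB} = 50670/749.4 = 67.62 kN.
Moment equilibrium about A: M_A = Σ(load moments about A) − R_B·L = 1457 − 67.62×13.1 = 571.6 kN·m.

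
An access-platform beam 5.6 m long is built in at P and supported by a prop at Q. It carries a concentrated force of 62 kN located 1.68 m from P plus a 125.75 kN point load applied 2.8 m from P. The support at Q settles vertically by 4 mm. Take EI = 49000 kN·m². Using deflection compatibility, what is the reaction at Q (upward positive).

Take the reaction at Q as the redundant and release it; the primary structure is a cantilever fixed at P.
Free-end deflection of the primary structure under the applied loading (downward +):
  point load 62 at a = 1.68: Pa²(3L − a)/(6EI) = 441/EI
  point load 125.75 at a = 2.8: Pa²(3L − a)/(6EI) = 2300/EI
  δ_0 = 2741/EI
Tip deflection under a unit load at Q: L³/(3EI) = 58.54/EI.
With EI = 49000 kN·m²: δ_0 = 0.055946 m and δ_{QQ} = 0.001195 m/kN.
Compatibility — the beam at Q must follow the support down by 0.004 m: δ_0 − R_Q·δ_{QQ} = 0.004, so R_Q = (0.055946 − 0.004)/0.001195 = 43.48 kN.

R_Q = 43.48 kN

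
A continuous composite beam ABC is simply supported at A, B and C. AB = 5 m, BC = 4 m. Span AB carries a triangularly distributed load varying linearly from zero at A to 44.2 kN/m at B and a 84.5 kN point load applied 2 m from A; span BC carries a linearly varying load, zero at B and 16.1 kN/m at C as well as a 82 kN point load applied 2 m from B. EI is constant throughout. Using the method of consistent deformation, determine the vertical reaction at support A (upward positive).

R_A = 64.66 kN

Insert a hinge at B; M_B is the redundant, and each span becomes simply supported.
End slopes at the hinge B, treating each span as simply supported:
  span AB: triangular load, peak 44.2: w₀L³/(45EI) = 122.8/EI
  span AB: point load 84.5 at a = 2: Pab(L + a)/(6LEI) = 118.3/EI
  span BC: triangular load, peak 16.1: 7w₀L³/(360EI) = 20.04/EI
  span BC: point load 82 at a = 2: Pab(L + b)/(6LEI) = 82/EI
  relative rotation θ_0 = (241.1 + 102)/EI = 343.1/EI
A unit hogging moment at B produces rotation L₁/(3EI) + L₂/(3EI) = 3/EI.
Slope continuity at B: θ_0 = M_B·3/EI, so M_B = 343.1/3 = 114.4 kN·m (hogging).
Span AB, ΣM about A with M_B applied at B: R_B^{AB}·5 = 537.3 + 114.4, so R_B^{AB} = 130.3 kN and R_A = 195 − 130.3 = 64.66 kN.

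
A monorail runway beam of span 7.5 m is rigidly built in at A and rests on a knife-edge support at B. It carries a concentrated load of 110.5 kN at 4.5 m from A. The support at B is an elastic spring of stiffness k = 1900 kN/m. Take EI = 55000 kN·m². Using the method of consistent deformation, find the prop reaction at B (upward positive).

Release the roller at B. Primary structure: cantilever fixed at A.
Primary-structure tip deflection at B by superposition:
  point load 110.5 at a = 4.5: Pa²(3L − a)/(6EI) = 6713/EI
Tip deflection under a unit load at B: L³/(3EI) = 140.6/EI.
With EI = 55000 kN·m²: δ_0 = 0.12205 m and δ_{BB} = 0.002557 m/kN.
Compatibility — the spring shortens by R_B/k under the reaction it provides: δ_0 − R_B·δ_{BB} = R_B/k. With 1/k = 0.000526 m/kN, R_B = δ_0 / (δ_{BB} + 1/k) = 0.12205 / (0.002557 + 0.000526) = 39.59 kN.

R_B = 39.59 kN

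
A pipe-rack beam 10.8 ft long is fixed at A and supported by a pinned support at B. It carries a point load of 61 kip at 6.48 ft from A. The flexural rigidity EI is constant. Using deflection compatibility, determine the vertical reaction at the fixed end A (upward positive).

Choose R_B as the redundant. The primary structure is the cantilever fixed at A.
Primary-structure tip deflection at B by superposition:
  point load 61 at a = 6.48: Pa²(3L − a)/(6EI) = 11065/EI
Tip deflection under a unit load at B: L³/(3EI) = 419.9/EI.
The prop prevents deflection at B: R_B = δ_0/δ_{BB} = 11065/419.9 = 26.35 kip.
Vertical equilibrium: R_A = ΣP − R_B = 61 − 26.35 = 34.65 kip.

R_A = 34.65 kip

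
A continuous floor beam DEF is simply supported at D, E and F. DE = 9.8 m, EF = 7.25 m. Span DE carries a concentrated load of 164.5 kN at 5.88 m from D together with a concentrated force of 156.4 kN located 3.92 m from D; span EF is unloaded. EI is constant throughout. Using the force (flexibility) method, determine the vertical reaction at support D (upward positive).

Take M_E as the redundant. Released structure: two simple spans DE and EF with a hinge at E.
Rotations at E on the released spans (each span's end-slope, ×1/EI):
  span DE: point load 164.5 at a = 5.88: Pab(L + a)/(6LEI) = 1011/EI
  span DE: point load 156.4 at a = 3.92: Pab(L + a)/(6LEI) = 841.2/EI
  relative rotation θ_0 = (1852 + 0)/EI = 1852/EI
A unit hogging moment at E produces rotation L₁/(3EI) + L₂/(3EI) = 5.683/EI.
Compatibility: M_E·(L₁+L₂)/(3EI) = θ_0, giving M_E = 325.9 kN·m (hogging).
Span DE, ΣM about D with M_E applied at E: R_E^{DE}·9.8 = 1580 + 325.9, so R_E^{DE} = 194.5 kN and R_D = 320.9 − 194.5 = 126.4 kN.

R_D = 126.4 kN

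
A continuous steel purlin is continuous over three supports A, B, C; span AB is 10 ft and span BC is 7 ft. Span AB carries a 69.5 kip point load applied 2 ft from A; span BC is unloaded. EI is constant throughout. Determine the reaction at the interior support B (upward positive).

Insert a hinge at B; M_B is the redundant, and each span becomes simply supported.
End slopes at the hinge B, treating each span as simply supported:
  span AB: point load 69.5 at a = 2: Pab(L + a)/(6LEI) = 222.4/EI
  relative rotation θ_0 = (222.4 + 0)/EI = 222.4/EI
A unit hogging moment at B produces rotation L₁/(3EI) + L₂/(3EI) = 5.667/EI.
Compatibility: M_B·(L₁+L₂)/(3EI) = θ_0, giving M_B = 39.25 kip·ft (hogging).
Span AB, ΣM about A with M_B applied at B: R_B^{AB}·10 = 139 + 39.25, so R_B^{AB} = 17.82 kip and R_A = 69.5 − 17.82 = 51.68 kip.
Span BC, ΣM about C: R_B^{BC}·7 = 0 + 39.25, so R_B^{BC} = 5.607 kip and R_C = 0 − 5.607 = -5.607 kip.
R_B = 17.82 + 5.607 = 23.43 kip.

R_B = 23.43 kip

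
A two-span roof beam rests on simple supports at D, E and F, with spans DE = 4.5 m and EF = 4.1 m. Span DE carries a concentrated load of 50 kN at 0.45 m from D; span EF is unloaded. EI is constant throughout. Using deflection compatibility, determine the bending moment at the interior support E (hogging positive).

M_E = 5.828 kN·m

Take M_E as the redundant. Released structure: two simple spans DE and EF with a hinge at E.
Rotations at E on the released spans (each span's end-slope, ×1/EI):
  span DE: point load 50 at a = 0.45: Pab(L + a)/(6LEI) = 16.71/EI
  relative rotation θ_0 = (16.71 + 0)/EI = 16.71/EI
A unit hogging moment at E produces rotation L₁/(3EI) + L₂/(3EI) = 2.867/EI.
Compatibility: M_E·(L₁+L₂)/(3EI) = θ_0, giving M_E = 5.828 kN·m (hogging).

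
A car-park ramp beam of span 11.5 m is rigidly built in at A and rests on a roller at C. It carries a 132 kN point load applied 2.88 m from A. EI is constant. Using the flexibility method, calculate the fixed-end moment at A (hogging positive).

Remove the prop at C; the released (primary) structure is a cantilever built in at A.
Deflection at C on the released cantilever, summing each load's contribution:
  point load 132 at a = 2.88: Pa²(3L − a)/(6EI) = 5770/EI
Tip deflection under a unit load at C: L³/(3EI) = 507/EI.
The prop prevents deflection at C: R_C = δ_0/δ_{CC} = 5770/507 = 11.38 kN.
Moment equilibrium about A: M_A = Σ(load moments about A) − R_C·L = 380.2 − 11.38×11.5 = 249.3 kN·m.

M_A = 249.3 kN·m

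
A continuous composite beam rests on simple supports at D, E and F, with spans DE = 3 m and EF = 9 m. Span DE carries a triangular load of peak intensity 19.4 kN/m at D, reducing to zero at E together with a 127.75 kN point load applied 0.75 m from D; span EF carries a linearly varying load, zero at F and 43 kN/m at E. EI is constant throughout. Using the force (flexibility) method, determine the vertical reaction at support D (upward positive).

Insert a hinge at E; M_E is the redundant, and each span becomes simply supported.
End slopes at the hinge E, treating each span as simply supported:
  span DE: triangular load, peak 19.4: 7w₀L³/(360EI) = 10.19/EI
  span DE: point load 127.75 at a = 0.75: Pab(L + a)/(6LEI) = 44.91/EI
  span EF: triangular load, peak 43: w₀L³/(45EI) = 696.6/EI
  relative rotation θ_0 = (55.1 + 696.6)/EI = 751.7/EI
A unit hogging moment at E produces rotation L₁/(3EI) + L₂/(3EI) = 4/EI.
Compatibility: M_E·(L₁+L₂)/(3EI) = θ_0, giving M_E = 187.9 kN·m (hogging).
Span DE, ΣM about D with M_E applied at E: R_E^{DE}·3 = 124.9 + 187.9, so R_E^{DE} = 104.3 kN and R_D = 156.8 − 104.3 = 52.57 kN.

R_D = 52.57 kN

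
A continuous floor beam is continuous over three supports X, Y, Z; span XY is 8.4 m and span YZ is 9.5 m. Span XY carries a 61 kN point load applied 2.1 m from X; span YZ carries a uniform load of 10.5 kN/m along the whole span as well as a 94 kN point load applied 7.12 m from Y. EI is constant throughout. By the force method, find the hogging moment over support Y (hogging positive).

Release continuity at Y by inserting a hinge; the redundant is the internal moment M_Y. The primary structure is two simply-supported spans XY and YZ.
Rotations at Y on the released spans (each span's end-slope, ×1/EI):
  span XY: point load 61 at a = 2.1: Pab(L + a)/(6LEI) = 168.1/EI
  span YZ: UDL 10.5: wL³/(24EI) = 375.1/EI
  span YZ: point load 94 at a = 7.12: Pab(L + b)/(6LEI) = 332/EI
  relative rotation θ_0 = (168.1 + 707.1)/EI = 875.2/EI
A unit hogging moment at Y produces rotation L₁/(3EI) + L₂/(3EI) = 5.967/EI.
Slope continuity at Y: θ_0 = M_Y·5.967/EI, so M_Y = 875.2/5.967 = 146.7 kN·m (hogging).

M_Y = 146.7 kN·m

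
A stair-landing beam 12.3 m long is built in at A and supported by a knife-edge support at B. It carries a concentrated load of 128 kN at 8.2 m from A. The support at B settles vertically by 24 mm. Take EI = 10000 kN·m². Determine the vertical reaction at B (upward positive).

Release the roller at B. Primary structure: cantilever fixed at A.
Free-end deflection of the primary structure under the applied loading (downward +):
  point load 128 at a = 8.2: Pa²(3L − a)/(6EI) = 41169/EI
Tip deflection under a unit load at B: L³/(3EI) = 620.3/EI.
With EI = 10000 kN·m²: δ_0 = 4.1169 m and δ_{BB} = 0.062029 m/kN.
Compatibility — the beam at B must follow the support down by 0.024 m: δ_0 − R_B·δ_{BB} = 0.024, so R_B = (4.1169 − 0.024)/0.062029 = 65.98 kN.

R_B = 65.98 kN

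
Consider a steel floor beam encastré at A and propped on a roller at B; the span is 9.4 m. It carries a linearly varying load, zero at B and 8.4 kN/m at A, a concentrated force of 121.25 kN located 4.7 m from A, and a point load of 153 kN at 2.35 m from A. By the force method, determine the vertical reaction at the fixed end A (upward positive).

R_A = 254.8 kN

Choose R_B as the redundant. The primary structure is the cantilever fixed at A.
Deflection at B on the released cantilever, summing each load's contribution:
  triangular load, peak 8.4 at the fixed end: w₀L⁴/(30EI) = 2186/EI
  point load 121.25 at a = 4.7: Pa²(3L − a)/(6EI) = 10490/EI
  point load 153 at a = 2.35: Pa²(3L − a)/(6EI) = 3640/EI
  δ_0 = 16317/EI
Flexibility coefficient — unit upward force at B: δ_{BB} = L³/(3EI) = 276.9/EI.
Compatibility at B: δ_0 − R_B·δ_{BB} = 0, so R_B = 16317/276.9 = 58.94 kN.
Vertical equilibrium: R_A = ΣP − R_B = 313.7 − 58.94 = 254.8 kN.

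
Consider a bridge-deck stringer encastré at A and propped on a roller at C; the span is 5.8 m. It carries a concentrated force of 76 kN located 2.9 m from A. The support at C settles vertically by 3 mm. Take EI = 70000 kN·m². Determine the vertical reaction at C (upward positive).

Choose R_C as the redundant. The primary structure is the cantilever fixed at A.
Downward deflection at the released point C due to the loads:
  point load 76 at a = 2.9: Pa²(3L − a)/(6EI) = 1545/EI
Flexibility coefficient — unit upward force at C: δ_{CC} = L³/(3EI) = 65.04/EI.
With EI = 70000 kN·m²: δ_0 = 0.022066 m and δ_{CC} = 0.000929 m/kN.
Compatibility — the beam at C must follow the support down by 0.003 m: δ_0 − R_C·δ_{CC} = 0.003, so R_C = (0.022066 − 0.003)/0.000929 = 20.52 kN.

R_C = 20.52 kN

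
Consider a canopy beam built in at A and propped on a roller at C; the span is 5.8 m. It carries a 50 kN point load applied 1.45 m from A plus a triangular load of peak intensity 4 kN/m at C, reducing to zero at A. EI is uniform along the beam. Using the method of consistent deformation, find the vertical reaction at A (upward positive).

R_A = 50.92 kN

Take the reaction at C as the redundant and release it; the primary structure is a cantilever fixed at A.
Free-end deflection of the primary structure under the applied loading (downward +):
  point load 50 at a = 1.45: Pa²(3L − a)/(6EI) = 279.5/EI
  triangular load, peak 4 at the free end: 11w₀L⁴/(120EI) = 414.9/EI
  δ_0 = 694.4/EI
Flexibility coefficient — unit upward force at C: δ_{CC} = L³/(3EI) = 65.04/EI.
The prop prevents deflection at C: R_C = δ_0/δ_{CC} = 694.4/65.04 = 10.68 kN.
Vertical equilibrium: R_A = ΣP − R_C = 61.6 − 10.68 = 50.92 kN.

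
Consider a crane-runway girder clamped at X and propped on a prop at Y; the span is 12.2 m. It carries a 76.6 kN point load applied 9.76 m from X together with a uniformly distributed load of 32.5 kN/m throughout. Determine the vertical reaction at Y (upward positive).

R_Y = 202.6 kN

Release the roller at Y. Primary structure: cantilever fixed at X.
Primary-structure tip deflection at Y by superposition:
  point load 76.6 at a = 9.76: Pa²(3L − a)/(6EI) = 32641/EI
  UDL 32.5: wL⁴/(8EI) = 89998/EI
  δ_0 = 122639/EI
Tip deflection under a unit load at Y: L³/(3EI) = 605.3/EI.
The prop prevents deflection at Y: R_Y = δ_0/δ_{YY} = 122639/605.3 = 202.6 kN.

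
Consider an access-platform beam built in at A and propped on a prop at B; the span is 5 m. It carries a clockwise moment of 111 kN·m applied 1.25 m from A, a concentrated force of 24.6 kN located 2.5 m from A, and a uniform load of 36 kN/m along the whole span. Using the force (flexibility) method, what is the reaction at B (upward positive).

Remove the prop at B; the released (primary) structure is a cantilever built in at A.
Free-end deflection of the primary structure under the applied loading (downward +):
  clockwise couple 111 at a = 1.25: M₀a(2L − a)/(2EI) = 607/EI
  point load 24.6 at a = 2.5: Pa²(3L − a)/(6EI) = 320.3/EI
  UDL 36: wL⁴/(8EI) = 2812/EI
  δ_0 = 3740/EI
Tip deflection under a unit load at B: L³/(3EI) = 41.67/EI.
Compatibility at B: δ_0 − R_B·δ_{BB} = 0, so R_B = 3740/41.67 = 89.76 kN.

R_B = 89.76 kN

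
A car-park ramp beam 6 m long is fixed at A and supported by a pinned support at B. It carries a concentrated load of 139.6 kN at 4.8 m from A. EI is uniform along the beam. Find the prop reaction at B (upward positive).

Release the roller at B. Primary structure: cantilever fixed at A.
Downward deflection at the released point B due to the loads:
  point load 139.6 at a = 4.8: Pa²(3L − a)/(6EI) = 7076/EI
Tip deflection under a unit load at B: L³/(3EI) = 72/EI.
Compatibility at B: δ_0 − R_B·δ_{BB} = 0, so R_B = 7076/72 = 98.28 kN.

R_B = 98.28 kN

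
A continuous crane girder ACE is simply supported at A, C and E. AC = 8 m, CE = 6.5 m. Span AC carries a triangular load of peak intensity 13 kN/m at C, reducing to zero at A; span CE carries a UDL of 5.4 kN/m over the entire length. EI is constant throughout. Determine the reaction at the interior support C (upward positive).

Insert a hinge at C; M_C is the redundant, and each span becomes simply supported.
Discontinuity in slope at C on the released structure — sum the simple-span end rotations:
  span AC: triangular load, peak 13: w₀L³/(45EI) = 147.9/EI
  span CE: UDL 5.4: wL³/(24EI) = 61.79/EI
  relative rotation θ_0 = (147.9 + 61.79)/EI = 209.7/EI
A unit hogging moment at C produces rotation L₁/(3EI) + L₂/(3EI) = 4.833/EI.
Compatibility: M_C·(L₁+L₂)/(3EI) = θ_0, giving M_C = 43.39 kN·m (hogging).
Span AC, ΣM about A with M_C applied at C: R_C^{AC}·8 = 277.3 + 43.39, so R_C^{AC} = 40.09 kN and R_A = 52 − 40.09 = 11.91 kN.
Span CE, ΣM about E: R_C^{CE}·6.5 = 114.1 + 43.39, so R_C^{CE} = 24.22 kN and R_E = 35.1 − 24.22 = 10.88 kN.
R_C = 40.09 + 24.22 = 64.31 kN.

R_C = 64.31 kN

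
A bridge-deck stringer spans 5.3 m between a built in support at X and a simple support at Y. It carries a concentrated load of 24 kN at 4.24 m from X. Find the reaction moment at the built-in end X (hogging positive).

Choose R_Y as the redundant. The primary structure is the cantilever fixed at X.
Primary-structure tip deflection at Y by superposition:
  point load 24 at a = 4.24: Pa²(3L − a)/(6EI) = 838.5/EI
Flexibility coefficient — unit upward force at Y: δ_{YY} = L³/(3EI) = 49.63/EI.
The prop prevents deflection at Y: R_Y = δ_0/δ_{YY} = 838.5/49.63 = 16.9 kN.
Moment equilibrium about X: M_X = Σ(load moments about X) − R_Y·L = 101.8 − 16.9×5.3 = 12.21 kN·m.

M_X = 12.21 kN·m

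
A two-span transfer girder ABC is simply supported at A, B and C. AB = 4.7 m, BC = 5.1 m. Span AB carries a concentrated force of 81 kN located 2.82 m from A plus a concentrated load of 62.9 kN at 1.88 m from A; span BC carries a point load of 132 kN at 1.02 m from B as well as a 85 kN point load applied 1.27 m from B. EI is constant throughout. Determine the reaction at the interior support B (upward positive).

Insert a hinge at B; M_B is the redundant, and each span becomes simply supported.
Rotations at B on the released spans (each span's end-slope, ×1/EI):
  span AB: point load 81 at a = 2.82: Pab(L + a)/(6LEI) = 114.5/EI
  span AB: point load 62.9 at a = 1.88: Pab(L + a)/(6LEI) = 77.81/EI
  span BC: point load 132 at a = 1.02: Pab(L + b)/(6LEI) = 164.8/EI
  span BC: point load 85 at a = 1.27: Pab(L + b)/(6LEI) = 120.7/EI
  relative rotation θ_0 = (192.3 + 285.5)/EI = 477.8/EI
A unit hogging moment at B produces rotation L₁/(3EI) + L₂/(3EI) = 3.267/EI.
Compatibility: M_B·(L₁+L₂)/(3EI) = θ_0, giving M_B = 146.3 kN·m (hogging).
Span AB, ΣM about A with M_B applied at B: R_B^{AB}·4.7 = 346.7 + 146.3, so R_B^{AB} = 104.9 kN and R_A = 143.9 − 104.9 = 39.02 kN.
Span BC, ΣM about C: R_B^{BC}·5.1 = 864.1 + 146.3, so R_B^{BC} = 198.1 kN and R_C = 217 − 198.1 = 18.89 kN.
R_B = 104.9 + 198.1 = 303 kN.

R_B = 303 kN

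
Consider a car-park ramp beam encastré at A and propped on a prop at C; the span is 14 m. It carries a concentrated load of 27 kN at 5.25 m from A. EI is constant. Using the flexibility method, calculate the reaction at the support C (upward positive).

R_C = 4.983 kN

Release the roller at C. Primary structure: cantilever fixed at A.
Deflection at C on the released cantilever, summing each load's contribution:
  point load 27 at a = 5.25: Pa²(3L − a)/(6EI) = 4558/EI
Tip deflection under a unit load at C: L³/(3EI) = 914.7/EI.
Compatibility at C: δ_0 − R_C·δ_{CC} = 0, so R_C = 4558/914.7 = 4.983 kN.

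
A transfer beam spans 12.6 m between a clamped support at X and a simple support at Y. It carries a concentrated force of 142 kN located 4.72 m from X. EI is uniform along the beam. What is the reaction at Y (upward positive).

R_Y = 26.16 kN

Remove the prop at Y; the released (primary) structure is a cantilever built in at X.
Deflection at Y on the released cantilever, summing each load's contribution:
  point load 142 at a = 4.72: Pa²(3L − a)/(6EI) = 17442/EI
Flexibility coefficient — unit upward force at Y: δ_{YY} = L³/(3EI) = 666.8/EI.
The prop prevents deflection at Y: R_Y = δ_0/δ_{YY} = 17442/666.8 = 26.16 kN.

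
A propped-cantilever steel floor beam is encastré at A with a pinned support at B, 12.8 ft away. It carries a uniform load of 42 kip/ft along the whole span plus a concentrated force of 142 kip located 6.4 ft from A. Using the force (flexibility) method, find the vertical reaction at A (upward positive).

Take the reaction at B as the redundant and release it; the primary structure is a cantilever fixed at A.
Downward deflection at the released point B due to the loads:
  UDL 42: wL⁴/(8EI) = 140929/EI
  point load 142 at a = 6.4: Pa²(3L − a)/(6EI) = 31020/EI
  δ_0 = 171949/EI
Flexibility coefficient — unit upward force at B: δ_{BB} = L³/(3EI) = 699.1/EI.
The prop prevents deflection at B: R_B = δ_0/δ_{BB} = 171949/699.1 = 246 kip.
Vertical equilibrium: R_A = ΣP − R_B = 679.6 − 246 = 433.6 kip.

R_A = 433.6 kip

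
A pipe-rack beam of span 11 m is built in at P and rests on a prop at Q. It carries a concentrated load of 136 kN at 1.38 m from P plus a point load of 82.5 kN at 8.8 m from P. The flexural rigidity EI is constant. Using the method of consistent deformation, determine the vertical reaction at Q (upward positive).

Release the roller at Q. Primary structure: cantilever fixed at P.
Downward deflection at the released point Q due to the loads:
  point load 136 at a = 1.38: Pa²(3L − a)/(6EI) = 1365/EI
  point load 82.5 at a = 8.8: Pa²(3L − a)/(6EI) = 25768/EI
  δ_0 = 27133/EI
Tip deflection under a unit load at Q: L³/(3EI) = 443.7/EI.
Compatibility at Q: δ_0 − R_Q·δ_{QQ} = 0, so R_Q = 27133/443.7 = 61.16 kN.

R_Q = 61.16 kN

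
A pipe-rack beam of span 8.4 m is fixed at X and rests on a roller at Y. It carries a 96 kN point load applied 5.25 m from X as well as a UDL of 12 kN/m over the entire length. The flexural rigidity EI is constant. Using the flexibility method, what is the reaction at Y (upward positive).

Release the roller at Y. Primary structure: cantilever fixed at X.
Downward deflection at the released point Y due to the loads:
  point load 96 at a = 5.25: Pa²(3L − a)/(6EI) = 8798/EI
  UDL 12: wL⁴/(8EI) = 7468/EI
  δ_0 = 16266/EI
Flexibility coefficient — unit upward force at Y: δ_{YY} = L³/(3EI) = 197.6/EI.
Compatibility at Y: δ_0 − R_Y·δ_{YY} = 0, so R_Y = 16266/197.6 = 82.33 kN.

R_Y = 82.33 kN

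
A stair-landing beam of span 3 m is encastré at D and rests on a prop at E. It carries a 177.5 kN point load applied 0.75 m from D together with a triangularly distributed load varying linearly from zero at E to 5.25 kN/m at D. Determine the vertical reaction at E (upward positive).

R_E = 16.83 kN

Take the reaction at E as the redundant and release it; the primary structure is a cantilever fixed at D.
Primary-structure tip deflection at E by superposition:
  point load 177.5 at a = 0.75: Pa²(3L − a)/(6EI) = 137.3/EI
  triangular load, peak 5.25 at the fixed end: w₀L⁴/(30EI) = 14.18/EI
  δ_0 = 151.5/EI
Flexibility coefficient — unit upward force at E: δ_{EE} = L³/(3EI) = 9/EI.
Compatibility at E: δ_0 − R_E·δ_{EE} = 0, so R_E = 151.5/9 = 16.83 kN.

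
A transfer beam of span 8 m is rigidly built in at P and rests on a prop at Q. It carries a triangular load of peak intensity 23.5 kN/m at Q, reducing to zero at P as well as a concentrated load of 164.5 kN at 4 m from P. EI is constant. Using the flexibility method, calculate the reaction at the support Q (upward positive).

Release the roller at Q. Primary structure: cantilever fixed at P.
Deflection at Q on the released cantilever, summing each load's contribution:
  triangular load, peak 23.5 at the free end: 11w₀L⁴/(120EI) = 8823/EI
  point load 164.5 at a = 4: Pa²(3L − a)/(6EI) = 8773/EI
  δ_0 = 17597/EI
Tip deflection under a unit load at Q: L³/(3EI) = 170.7/EI.
The prop prevents deflection at Q: R_Q = δ_0/δ_{QQ} = 17597/170.7 = 103.1 kN.

R_Q = 103.1 kN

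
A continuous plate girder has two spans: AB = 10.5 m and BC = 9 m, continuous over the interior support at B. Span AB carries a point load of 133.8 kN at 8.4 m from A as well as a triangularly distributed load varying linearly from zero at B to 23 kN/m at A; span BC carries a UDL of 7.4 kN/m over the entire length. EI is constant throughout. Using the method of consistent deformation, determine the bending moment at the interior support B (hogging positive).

M_B = 223.2 kN·m

Insert a hinge at B; M_B is the redundant, and each span becomes simply supported.
Rotations at B on the released spans (each span's end-slope, ×1/EI):
  span AB: point load 133.8 at a = 8.4: Pab(L + a)/(6LEI) = 708.1/EI
  span AB: triangular load, peak 23: 7w₀L³/(360EI) = 517.7/EI
  span BC: UDL 7.4: wL³/(24EI) = 224.8/EI
  relative rotation θ_0 = (1226 + 224.8)/EI = 1451/EI
A unit hogging moment at B produces rotation L₁/(3EI) + L₂/(3EI) = 6.5/EI.
Compatibility: M_B·(L₁+L₂)/(3EI) = θ_0, giving M_B = 223.2 kN·m (hogging).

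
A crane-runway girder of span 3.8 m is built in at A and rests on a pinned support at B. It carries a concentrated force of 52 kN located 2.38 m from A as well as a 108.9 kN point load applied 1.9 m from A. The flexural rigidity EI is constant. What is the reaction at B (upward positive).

R_B = 58.24 kN

Choose R_B as the redundant. The primary structure is the cantilever fixed at A.
Deflection at B on the released cantilever, summing each load's contribution:
  point load 52 at a = 2.38: Pa²(3L − a)/(6EI) = 442.8/EI
  point load 108.9 at a = 1.9: Pa²(3L − a)/(6EI) = 622.5/EI
  δ_0 = 1065/EI
Flexibility coefficient — unit upward force at B: δ_{BB} = L³/(3EI) = 18.29/EI.
Compatibility at B: δ_0 − R_B·δ_{BB} = 0, so R_B = 1065/18.29 = 58.24 kN.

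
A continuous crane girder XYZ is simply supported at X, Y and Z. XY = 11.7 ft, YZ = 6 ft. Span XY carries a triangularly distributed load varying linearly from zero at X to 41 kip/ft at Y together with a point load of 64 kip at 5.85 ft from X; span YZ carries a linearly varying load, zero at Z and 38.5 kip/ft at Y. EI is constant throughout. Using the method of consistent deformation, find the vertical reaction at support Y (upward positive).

R_Y = 362.6 kip

Insert a hinge at Y; M_Y is the redundant, and each span becomes simply supported.
Discontinuity in slope at Y on the released structure — sum the simple-span end rotations:
  span XY: triangular load, peak 41: w₀L³/(45EI) = 1459/EI
  span XY: point load 64 at a = 5.85: Pab(L + a)/(6LEI) = 547.6/EI
  span YZ: triangular load, peak 38.5: w₀L³/(45EI) = 184.8/EI
  relative rotation θ_0 = (2007 + 184.8)/EI = 2192/EI
A unit hogging moment at Y produces rotation L₁/(3EI) + L₂/(3EI) = 5.9/EI.
Compatibility: M_Y·(L₁+L₂)/(3EI) = θ_0, giving M_Y = 371.5 kip·ft (hogging).
Span XY, ΣM about X with M_Y applied at Y: R_Y^{XY}·11.7 = 2245 + 371.5, so R_Y^{XY} = 223.6 kip and R_X = 303.9 − 223.6 = 80.2 kip.
Span YZ, ΣM about Z: R_Y^{YZ}·6 = 462 + 371.5, so R_Y^{YZ} = 138.9 kip and R_Z = 115.5 − 138.9 = -23.41 kip.
R_Y = 223.6 + 138.9 = 362.6 kip.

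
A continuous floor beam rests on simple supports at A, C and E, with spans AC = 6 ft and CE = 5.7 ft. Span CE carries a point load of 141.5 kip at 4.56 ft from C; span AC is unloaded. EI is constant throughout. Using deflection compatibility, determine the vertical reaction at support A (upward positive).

R_A = -6.287 kip

Release continuity at C by inserting a hinge; the redundant is the internal moment M_C. The primary structure is two simply-supported spans AC and CE.
Discontinuity in slope at C on the released structure — sum the simple-span end rotations:
  span CE: point load 141.5 at a = 4.56: Pab(L + b)/(6LEI) = 147.1/EI
  relative rotation θ_0 = (0 + 147.1)/EI = 147.1/EI
A unit hogging moment at C produces rotation L₁/(3EI) + L₂/(3EI) = 3.9/EI.
Compatibility: M_C·(L₁+L₂)/(3EI) = θ_0, giving M_C = 37.72 kip·ft (hogging).
Span AC, ΣM about A with M_C applied at C: R_C^{AC}·6 = 0 + 37.72, so R_C^{AC} = 6.287 kip and R_A = 0 − 6.287 = -6.287 kip.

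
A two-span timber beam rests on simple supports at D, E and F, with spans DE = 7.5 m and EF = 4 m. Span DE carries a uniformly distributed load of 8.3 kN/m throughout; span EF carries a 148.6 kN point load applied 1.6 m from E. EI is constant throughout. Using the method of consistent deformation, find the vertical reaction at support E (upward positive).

R_E = 150.1 kN

Insert a hinge at E; M_E is the redundant, and each span becomes simply supported.
End slopes at the hinge E, treating each span as simply supported:
  span DE: UDL 8.3: wL³/(24EI) = 145.9/EI
  span EF: point load 148.6 at a = 1.6: Pab(L + b)/(6LEI) = 152.2/EI
  relative rotation θ_0 = (145.9 + 152.2)/EI = 298.1/EI
A unit hogging moment at E produces rotation L₁/(3EI) + L₂/(3EI) = 3.833/EI.
Slope continuity at E: θ_0 = M_E·3.833/EI, so M_E = 298.1/3.833 = 77.76 kN·m (hogging).
Span DE, ΣM about D with M_E applied at E: R_E^{DE}·7.5 = 233.4 + 77.76, so R_E^{DE} = 41.49 kN and R_D = 62.25 − 41.49 = 20.76 kN.
Span EF, ΣM about F: R_E^{EF}·4 = 356.6 + 77.76, so R_E^{EF} = 108.6 kN and R_F = 148.6 − 108.6 = 40 kN.
R_E = 41.49 + 108.6 = 150.1 kN.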